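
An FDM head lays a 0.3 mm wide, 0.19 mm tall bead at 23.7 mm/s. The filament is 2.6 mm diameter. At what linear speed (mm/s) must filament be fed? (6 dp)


Q = 0.3 * 0.19 * 23.7 = 1.3509 mm^3/s
A_fil = pi*(2.6/2)^2 = 5.30929158 mm^2
v_feed = 1.3509 / 5.30929158 = 0.254441 mm/s


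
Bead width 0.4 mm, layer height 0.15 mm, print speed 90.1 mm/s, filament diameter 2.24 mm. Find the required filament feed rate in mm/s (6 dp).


Q = 0.4 * 0.15 * 90.1 = 5.406 mm^3/s
A_fil = pi*(2.24/2)^2 = 3.94081382 mm^2
v_feed = 5.406 / 3.94081382 = 1.371798 mm/s


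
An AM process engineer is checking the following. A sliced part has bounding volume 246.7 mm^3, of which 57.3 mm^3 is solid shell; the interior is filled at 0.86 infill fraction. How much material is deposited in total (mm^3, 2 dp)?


V_infill = (246.7 - 57.3) * 0.86 = 162.88
V_total = 57.3 + 162.88 = 220.18 mm^3


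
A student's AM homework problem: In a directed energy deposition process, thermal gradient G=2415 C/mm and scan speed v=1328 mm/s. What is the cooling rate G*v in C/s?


CR = 2415 * 1328 = 3207120 C/s


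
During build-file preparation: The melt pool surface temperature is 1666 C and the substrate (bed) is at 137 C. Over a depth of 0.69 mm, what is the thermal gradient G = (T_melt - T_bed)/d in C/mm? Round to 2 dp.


G = (1666-137)/0.69 = 2215.94 C/mm


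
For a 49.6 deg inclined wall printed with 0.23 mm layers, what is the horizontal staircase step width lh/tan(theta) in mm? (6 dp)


step = 0.23 / tan(49.6) = 0.195745 mm


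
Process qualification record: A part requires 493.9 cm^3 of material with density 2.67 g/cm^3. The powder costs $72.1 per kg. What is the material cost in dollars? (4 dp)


Mass = 493.9*2.67/1000 = 1.318713 kg
Cost = 1.318713 * 72.1 = 95.0792 $


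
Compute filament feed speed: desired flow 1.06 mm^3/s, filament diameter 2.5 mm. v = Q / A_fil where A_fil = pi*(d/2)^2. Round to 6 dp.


A = pi*(2.5/2)^2 = 4.908739
v = 1.06 / 4.908739 = 0.215941 mm/s


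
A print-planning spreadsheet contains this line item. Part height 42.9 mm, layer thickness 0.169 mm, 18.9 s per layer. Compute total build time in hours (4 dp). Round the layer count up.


Layers = ceil(42.9/0.169) = 254
t = 254 * 18.9 / 3600 = 1.3335 hrs


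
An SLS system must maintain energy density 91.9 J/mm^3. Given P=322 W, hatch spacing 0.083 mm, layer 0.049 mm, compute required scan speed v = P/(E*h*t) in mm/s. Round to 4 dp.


v = 322 / (91.9*0.083*0.049) = 861.5216 mm/s


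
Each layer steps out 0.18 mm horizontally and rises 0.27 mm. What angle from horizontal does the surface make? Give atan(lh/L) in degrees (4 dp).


angle = atan(0.27/0.18) = 56.3099 degrees


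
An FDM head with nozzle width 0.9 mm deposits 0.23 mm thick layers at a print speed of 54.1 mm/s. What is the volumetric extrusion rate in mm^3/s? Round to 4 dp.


Rate = 0.9 * 0.23 * 54.1 = 11.1987 mm^3/s


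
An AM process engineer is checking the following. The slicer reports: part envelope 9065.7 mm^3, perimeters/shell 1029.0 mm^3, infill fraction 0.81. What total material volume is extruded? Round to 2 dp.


V_infill = (9065.7 - 1029.0) * 0.81 = 6509.73
V_total = 1029.0 + 6509.73 = 7538.73 mm^3


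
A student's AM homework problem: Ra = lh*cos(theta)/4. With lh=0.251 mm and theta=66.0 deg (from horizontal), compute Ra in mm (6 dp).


Ra = 0.251 * cos(66.0) / 4 = 0.025523 mm


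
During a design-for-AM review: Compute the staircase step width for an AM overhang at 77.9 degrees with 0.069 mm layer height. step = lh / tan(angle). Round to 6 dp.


step = 0.069 / tan(77.9) = 0.014792 mm


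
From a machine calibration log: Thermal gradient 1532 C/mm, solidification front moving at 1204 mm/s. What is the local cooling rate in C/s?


CR = 1532 * 1204 = 1844528 C/s


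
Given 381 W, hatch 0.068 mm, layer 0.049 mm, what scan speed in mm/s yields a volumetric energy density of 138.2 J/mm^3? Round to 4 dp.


v = 381 / (138.2*0.068*0.049) = 827.3932 mm/s


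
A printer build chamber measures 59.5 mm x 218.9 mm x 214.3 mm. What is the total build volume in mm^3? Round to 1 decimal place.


V = 59.5 * 218.9 * 214.3 = 2791161.1 mm^3


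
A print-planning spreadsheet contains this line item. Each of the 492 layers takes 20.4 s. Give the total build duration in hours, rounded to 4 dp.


t = 492 * 20.4 / 3600 = 2.788 hrs


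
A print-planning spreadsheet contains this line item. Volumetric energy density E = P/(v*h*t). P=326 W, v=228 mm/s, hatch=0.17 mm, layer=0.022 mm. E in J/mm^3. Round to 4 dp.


E = 326 / (228*0.17*0.022) = 382.306 J/mm^3


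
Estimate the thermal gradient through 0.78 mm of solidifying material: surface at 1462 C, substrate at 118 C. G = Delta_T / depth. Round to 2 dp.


G = (1462-118)/0.78 = 1723.08 C/mm


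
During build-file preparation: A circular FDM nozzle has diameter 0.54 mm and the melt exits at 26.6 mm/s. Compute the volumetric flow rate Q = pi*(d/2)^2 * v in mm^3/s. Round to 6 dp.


A = pi*(0.54/2)^2 = 0.2290221 mm^2
Q = 0.2290221 * 26.6 = 6.091988 mm^3/s


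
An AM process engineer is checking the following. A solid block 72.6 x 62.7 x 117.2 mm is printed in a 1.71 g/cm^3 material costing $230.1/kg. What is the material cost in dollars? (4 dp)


V = 72.6 * 62.7 * 117.2 = 533496.744 mm^3 = 533.496744 cm^3
Mass = 533.496744 * 1.71 / 1000 = 0.91227943 kg
Cost = 0.91227943 * 230.1 = 209.9155 $


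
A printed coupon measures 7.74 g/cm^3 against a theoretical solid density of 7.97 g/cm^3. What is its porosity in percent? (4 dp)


Porosity = (1-7.74/7.97)*100 = 2.8858 %


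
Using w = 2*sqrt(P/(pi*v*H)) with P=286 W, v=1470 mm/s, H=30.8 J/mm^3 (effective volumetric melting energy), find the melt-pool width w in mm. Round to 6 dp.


w = 2*sqrt(286/(pi*1470*30.8)) = 0.089682 mm


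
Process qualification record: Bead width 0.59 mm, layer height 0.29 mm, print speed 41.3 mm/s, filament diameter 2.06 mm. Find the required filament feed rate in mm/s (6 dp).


Q = 0.59 * 0.29 * 41.3 = 7.06643 mm^3/s
A_fil = pi*(2.06/2)^2 = 3.33291565 mm^2
v_feed = 7.06643 / 3.33291565 = 2.120195 mm/s


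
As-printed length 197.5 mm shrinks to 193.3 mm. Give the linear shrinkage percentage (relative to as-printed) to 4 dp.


Shrinkage = ((197.5-193.3)/197.5)*100 = 2.1266 %


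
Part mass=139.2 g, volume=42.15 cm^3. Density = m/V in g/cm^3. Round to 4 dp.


rho = 139.2 / 42.15 = 3.3025 g/cm^3


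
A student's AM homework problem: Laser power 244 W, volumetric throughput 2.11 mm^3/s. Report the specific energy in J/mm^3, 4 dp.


SE = 244 / 2.11 = 115.6398 J/mm^3


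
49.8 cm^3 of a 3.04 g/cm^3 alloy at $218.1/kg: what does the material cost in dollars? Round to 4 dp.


Mass = 49.8*3.04/1000 = 0.151392 kg
Cost = 0.151392 * 218.1 = 33.0186 $


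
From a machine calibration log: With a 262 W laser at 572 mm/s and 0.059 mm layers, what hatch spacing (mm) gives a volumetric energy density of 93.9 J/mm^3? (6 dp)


h = 262 / (93.9*572*0.059) = 0.082678 mm


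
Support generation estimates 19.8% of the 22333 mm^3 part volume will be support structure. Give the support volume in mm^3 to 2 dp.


V_support = 22333 * 0.198 = 4421.93 mm^3


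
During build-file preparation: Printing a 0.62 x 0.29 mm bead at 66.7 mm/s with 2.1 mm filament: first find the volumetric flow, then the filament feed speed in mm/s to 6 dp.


Q = 0.62 * 0.29 * 66.7 = 11.99266 mm^3/s
A_fil = pi*(2.1/2)^2 = 3.4636059 mm^2
v_feed = 11.99266 / 3.4636059 = 3.462478 mm/s


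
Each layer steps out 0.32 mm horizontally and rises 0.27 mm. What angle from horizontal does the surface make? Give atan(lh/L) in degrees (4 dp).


angle = atan(0.27/0.32) = 40.156 degrees


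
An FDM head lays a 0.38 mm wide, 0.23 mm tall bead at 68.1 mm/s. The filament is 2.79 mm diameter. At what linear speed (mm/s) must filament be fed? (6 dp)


Q = 0.38 * 0.23 * 68.1 = 5.95194 mm^3/s
A_fil = pi*(2.79/2)^2 = 6.11361784 mm^2
v_feed = 5.95194 / 6.11361784 = 0.973554 mm/s


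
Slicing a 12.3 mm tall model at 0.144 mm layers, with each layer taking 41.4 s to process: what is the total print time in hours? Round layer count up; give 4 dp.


Layers = ceil(12.3/0.144) = 86
t = 86 * 41.4 / 3600 = 0.989 hrs


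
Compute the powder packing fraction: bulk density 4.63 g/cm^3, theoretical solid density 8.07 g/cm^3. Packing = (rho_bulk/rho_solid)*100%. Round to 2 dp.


Packing = (4.63/8.07)*100 = 57.37 %


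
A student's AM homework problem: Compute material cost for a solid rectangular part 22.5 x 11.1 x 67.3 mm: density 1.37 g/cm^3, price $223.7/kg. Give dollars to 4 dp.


V = 22.5 * 11.1 * 67.3 = 16808.175 mm^3 = 16.808175 cm^3
Mass = 16.808175 * 1.37 / 1000 = 0.0230272 kg
Cost = 0.0230272 * 223.7 = 5.1512 $


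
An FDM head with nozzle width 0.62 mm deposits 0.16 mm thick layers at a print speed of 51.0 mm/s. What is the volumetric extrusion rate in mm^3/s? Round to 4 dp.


Rate = 0.62 * 0.16 * 51.0 = 5.0592 mm^3/s


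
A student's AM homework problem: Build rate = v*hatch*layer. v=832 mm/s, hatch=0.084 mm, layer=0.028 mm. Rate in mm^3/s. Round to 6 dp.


Rate = 832 * 0.084 * 0.028 = 1.956864 mm^3/s


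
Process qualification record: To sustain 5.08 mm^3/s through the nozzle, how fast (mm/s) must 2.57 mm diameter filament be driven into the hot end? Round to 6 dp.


A = pi*(2.57/2)^2 = 5.187476
v = 5.08 / 5.187476 = 0.979282 mm/s


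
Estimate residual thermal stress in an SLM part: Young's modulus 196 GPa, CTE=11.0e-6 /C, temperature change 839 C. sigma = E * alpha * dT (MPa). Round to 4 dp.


sigma = 196*1000 * 11.0e-6 * 839 = 1808.884 MPa


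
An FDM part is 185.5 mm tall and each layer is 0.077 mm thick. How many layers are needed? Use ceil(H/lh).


Layers = ceil(185.5/0.077) = 2410


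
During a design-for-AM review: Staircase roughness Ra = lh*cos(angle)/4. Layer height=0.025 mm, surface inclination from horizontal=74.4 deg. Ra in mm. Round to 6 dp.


Ra = 0.025 * cos(74.4) / 4 = 0.001681 mm


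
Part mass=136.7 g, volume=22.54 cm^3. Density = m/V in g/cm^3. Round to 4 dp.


rho = 136.7 / 22.54 = 6.0648 g/cm^3


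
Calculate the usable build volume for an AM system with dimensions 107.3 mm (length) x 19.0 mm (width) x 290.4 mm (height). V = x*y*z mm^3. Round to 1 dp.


V = 107.3 * 19.0 * 290.4 = 592038.5 mm^3


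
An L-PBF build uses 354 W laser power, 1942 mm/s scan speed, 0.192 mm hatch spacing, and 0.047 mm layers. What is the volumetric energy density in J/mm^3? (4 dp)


E = 354 / (1942*0.192*0.047) = 20.2002 J/mm^3


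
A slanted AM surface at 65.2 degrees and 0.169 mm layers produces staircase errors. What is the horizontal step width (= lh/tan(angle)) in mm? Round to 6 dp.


step = 0.169 / tan(65.2) = 0.078089 mm


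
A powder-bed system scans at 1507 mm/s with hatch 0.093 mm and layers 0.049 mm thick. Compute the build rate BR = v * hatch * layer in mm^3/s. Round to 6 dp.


Rate = 1507 * 0.093 * 0.049 = 6.867399 mm^3/s


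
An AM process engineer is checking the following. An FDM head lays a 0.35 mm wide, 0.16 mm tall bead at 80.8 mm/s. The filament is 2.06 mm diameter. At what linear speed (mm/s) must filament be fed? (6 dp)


Q = 0.35 * 0.16 * 80.8 = 4.5248 mm^3/s
A_fil = pi*(2.06/2)^2 = 3.33291565 mm^2
v_feed = 4.5248 / 3.33291565 = 1.35761 mm/s


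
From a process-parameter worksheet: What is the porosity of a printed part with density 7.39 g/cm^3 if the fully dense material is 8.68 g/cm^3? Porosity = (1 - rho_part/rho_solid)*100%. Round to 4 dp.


Porosity = (1-7.39/8.68)*100 = 14.8618 %


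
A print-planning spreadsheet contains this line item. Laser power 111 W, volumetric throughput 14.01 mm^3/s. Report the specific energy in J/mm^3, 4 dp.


SE = 111 / 14.01 = 7.9229 J/mm^3


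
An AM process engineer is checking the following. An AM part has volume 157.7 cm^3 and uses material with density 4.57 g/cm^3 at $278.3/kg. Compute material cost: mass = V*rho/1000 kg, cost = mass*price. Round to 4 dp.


Mass = 157.7*4.57/1000 = 0.720689 kg
Cost = 0.720689 * 278.3 = 200.5677 $


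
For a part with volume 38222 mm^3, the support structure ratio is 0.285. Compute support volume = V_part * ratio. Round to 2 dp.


V_support = 38222 * 0.285 = 10893.27 mm^3


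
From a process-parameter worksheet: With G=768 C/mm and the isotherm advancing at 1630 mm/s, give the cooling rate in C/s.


CR = 768 * 1630 = 1251840 C/s


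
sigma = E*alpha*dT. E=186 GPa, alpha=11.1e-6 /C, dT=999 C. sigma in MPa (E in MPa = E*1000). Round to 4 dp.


sigma = 186*1000 * 11.1e-6 * 999 = 2062.5354 MPa


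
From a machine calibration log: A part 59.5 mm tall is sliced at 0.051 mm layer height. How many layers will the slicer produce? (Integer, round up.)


Layers = ceil(59.5/0.051) = 1167


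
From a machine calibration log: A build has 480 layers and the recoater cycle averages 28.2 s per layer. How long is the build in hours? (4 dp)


t = 480 * 28.2 / 3600 = 3.76 hrs


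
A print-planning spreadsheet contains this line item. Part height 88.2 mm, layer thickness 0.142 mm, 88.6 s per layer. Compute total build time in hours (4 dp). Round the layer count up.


Layers = ceil(88.2/0.142) = 622
t = 622 * 88.6 / 3600 = 15.3081 hrs


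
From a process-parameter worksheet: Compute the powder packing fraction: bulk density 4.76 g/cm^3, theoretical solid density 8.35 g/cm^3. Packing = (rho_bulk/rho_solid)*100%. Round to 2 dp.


Packing = (4.76/8.35)*100 = 57.01 %


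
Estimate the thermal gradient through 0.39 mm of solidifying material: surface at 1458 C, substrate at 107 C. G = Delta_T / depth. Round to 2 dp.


G = (1458-107)/0.39 = 3464.1 C/mm


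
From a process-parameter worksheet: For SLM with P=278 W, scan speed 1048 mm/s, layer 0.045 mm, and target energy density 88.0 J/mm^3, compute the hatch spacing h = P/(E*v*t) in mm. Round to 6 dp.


h = 278 / (88.0*1048*0.045) = 0.066987 mm


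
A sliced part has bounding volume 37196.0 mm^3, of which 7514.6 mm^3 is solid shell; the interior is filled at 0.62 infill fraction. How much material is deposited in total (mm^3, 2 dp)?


V_infill = (37196.0 - 7514.6) * 0.62 = 18402.47
V_total = 7514.6 + 18402.47 = 25917.07 mm^3


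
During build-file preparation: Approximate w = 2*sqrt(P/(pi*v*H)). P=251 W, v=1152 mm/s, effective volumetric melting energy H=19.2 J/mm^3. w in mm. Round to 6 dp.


w = 2*sqrt(251/(pi*1152*19.2)) = 0.120203 mm


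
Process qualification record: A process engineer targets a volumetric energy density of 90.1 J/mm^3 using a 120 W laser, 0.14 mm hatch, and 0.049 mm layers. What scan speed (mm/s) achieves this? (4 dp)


v = 120 / (90.1*0.14*0.049) = 194.1477 mm/s


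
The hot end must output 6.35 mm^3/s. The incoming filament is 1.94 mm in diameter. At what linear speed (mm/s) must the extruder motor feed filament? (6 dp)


A = pi*(1.94/2)^2 = 2.955925
v = 6.35 / 2.955925 = 2.148228 mm/s


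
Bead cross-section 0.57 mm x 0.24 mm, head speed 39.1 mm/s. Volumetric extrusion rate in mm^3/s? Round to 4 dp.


Rate = 0.57 * 0.24 * 39.1 = 5.3489 mm^3/s


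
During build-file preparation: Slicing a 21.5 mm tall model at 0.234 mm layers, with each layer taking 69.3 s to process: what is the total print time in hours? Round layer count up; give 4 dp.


Layers = ceil(21.5/0.234) = 92
t = 92 * 69.3 / 3600 = 1.771 hrs


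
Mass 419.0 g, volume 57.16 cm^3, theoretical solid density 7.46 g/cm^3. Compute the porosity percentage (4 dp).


rho_part = 419.0 / 57.16 = 7.33030091 g/cm^3
Porosity = (1 - 7.33030091/7.46)*100 = 1.7386 %


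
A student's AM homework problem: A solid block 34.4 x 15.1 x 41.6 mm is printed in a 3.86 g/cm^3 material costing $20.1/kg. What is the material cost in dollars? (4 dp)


V = 34.4 * 15.1 * 41.6 = 21608.704 mm^3 = 21.608704 cm^3
Mass = 21.608704 * 3.86 / 1000 = 0.0834096 kg
Cost = 0.0834096 * 20.1 = 1.6765 $


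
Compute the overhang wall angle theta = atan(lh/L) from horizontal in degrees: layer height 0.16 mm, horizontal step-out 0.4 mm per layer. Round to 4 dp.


angle = atan(0.16/0.4) = 21.8014 degrees


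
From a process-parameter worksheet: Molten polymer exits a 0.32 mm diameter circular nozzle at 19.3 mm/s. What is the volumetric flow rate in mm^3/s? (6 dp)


A = pi*(0.32/2)^2 = 0.08042477 mm^2
Q = 0.08042477 * 19.3 = 1.552198 mm^3/s


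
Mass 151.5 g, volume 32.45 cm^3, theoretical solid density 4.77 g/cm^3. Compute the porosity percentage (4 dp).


rho_part = 151.5 / 32.45 = 4.66872111 g/cm^3
Porosity = (1 - 4.66872111/4.77)*100 = 2.1232 %


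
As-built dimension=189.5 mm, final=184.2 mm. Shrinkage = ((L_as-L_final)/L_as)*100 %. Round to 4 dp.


Shrinkage = ((189.5-184.2)/189.5)*100 = 2.7968 %


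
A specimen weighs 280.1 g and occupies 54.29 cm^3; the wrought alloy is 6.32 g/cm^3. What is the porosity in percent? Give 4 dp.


rho_part = 280.1 / 54.29 = 5.15932953 g/cm^3
Porosity = (1 - 5.15932953/6.32)*100 = 18.365 %


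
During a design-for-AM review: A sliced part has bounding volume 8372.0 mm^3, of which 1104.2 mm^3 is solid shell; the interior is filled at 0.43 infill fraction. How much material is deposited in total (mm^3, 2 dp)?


V_infill = (8372.0 - 1104.2) * 0.43 = 3125.15
V_total = 1104.2 + 3125.15 = 4229.35 mm^3


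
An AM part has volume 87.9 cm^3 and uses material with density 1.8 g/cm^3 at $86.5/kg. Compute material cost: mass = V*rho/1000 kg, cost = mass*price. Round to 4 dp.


Mass = 87.9*1.8/1000 = 0.15822 kg
Cost = 0.15822 * 86.5 = 13.686 $


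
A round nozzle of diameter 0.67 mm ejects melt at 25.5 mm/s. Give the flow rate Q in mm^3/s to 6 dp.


A = pi*(0.67/2)^2 = 0.35256524 mm^2
Q = 0.35256524 * 25.5 = 8.990414 mm^3/s


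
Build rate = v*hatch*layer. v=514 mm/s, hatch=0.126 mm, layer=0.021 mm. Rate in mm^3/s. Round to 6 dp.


Rate = 514 * 0.126 * 0.021 = 1.360044 mm^3/s


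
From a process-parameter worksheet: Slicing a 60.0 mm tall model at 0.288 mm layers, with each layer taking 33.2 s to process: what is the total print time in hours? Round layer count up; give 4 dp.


Layers = ceil(60.0/0.288) = 209
t = 209 * 33.2 / 3600 = 1.9274 hrs


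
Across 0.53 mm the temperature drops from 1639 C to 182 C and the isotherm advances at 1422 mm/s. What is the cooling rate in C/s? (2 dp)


G = (1639-182)/0.53 = 2749.05660377 C/mm
CR = 2749.05660377 * 1422 = 3909158.49 C/s


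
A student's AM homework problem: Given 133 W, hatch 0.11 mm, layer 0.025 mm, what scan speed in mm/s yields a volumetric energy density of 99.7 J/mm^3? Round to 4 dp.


v = 133 / (99.7*0.11*0.025) = 485.0916 mm/s


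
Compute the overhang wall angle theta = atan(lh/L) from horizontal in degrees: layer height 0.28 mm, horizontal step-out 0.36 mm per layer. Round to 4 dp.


angle = atan(0.28/0.36) = 37.875 degrees


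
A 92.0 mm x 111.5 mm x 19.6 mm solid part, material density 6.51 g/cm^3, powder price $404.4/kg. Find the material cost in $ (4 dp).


V = 92.0 * 111.5 * 19.6 = 201056.8 mm^3 = 201.0568 cm^3
Mass = 201.0568 * 6.51 / 1000 = 1.30887977 kg
Cost = 1.30887977 * 404.4 = 529.311 $


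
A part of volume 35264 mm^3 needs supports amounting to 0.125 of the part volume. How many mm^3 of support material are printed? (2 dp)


V_support = 35264 * 0.125 = 4408.0 mm^3


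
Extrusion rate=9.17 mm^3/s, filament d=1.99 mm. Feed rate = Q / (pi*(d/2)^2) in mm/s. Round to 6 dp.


A = pi*(1.99/2)^2 = 3.110255
v = 9.17 / 3.110255 = 2.948311 mm/s


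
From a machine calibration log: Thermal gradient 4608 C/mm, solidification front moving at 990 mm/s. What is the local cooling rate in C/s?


CR = 4608 * 990 = 4561920 C/s


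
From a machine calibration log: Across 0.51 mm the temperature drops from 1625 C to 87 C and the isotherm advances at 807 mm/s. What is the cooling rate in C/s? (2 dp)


G = (1625-87)/0.51 = 3015.68627451 C/mm
CR = 3015.68627451 * 807 = 2433658.82 C/s


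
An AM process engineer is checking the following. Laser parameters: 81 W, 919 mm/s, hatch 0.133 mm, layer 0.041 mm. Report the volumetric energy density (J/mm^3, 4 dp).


E = 81 / (919*0.133*0.041) = 16.1634 J/mm^3


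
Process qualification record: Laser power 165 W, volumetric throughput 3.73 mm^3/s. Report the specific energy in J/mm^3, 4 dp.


SE = 165 / 3.73 = 44.2359 J/mm^3


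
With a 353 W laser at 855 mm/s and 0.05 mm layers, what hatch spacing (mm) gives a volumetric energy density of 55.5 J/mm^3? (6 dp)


h = 353 / (55.5*855*0.05) = 0.14878 mm


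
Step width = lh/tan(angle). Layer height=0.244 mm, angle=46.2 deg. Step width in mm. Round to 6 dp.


step = 0.244 / tan(46.2) = 0.233988 mm


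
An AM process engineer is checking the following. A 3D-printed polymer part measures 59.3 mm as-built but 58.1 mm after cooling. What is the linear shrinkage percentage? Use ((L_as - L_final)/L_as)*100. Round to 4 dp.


Shrinkage = ((59.3-58.1)/59.3)*100 = 2.0236 %


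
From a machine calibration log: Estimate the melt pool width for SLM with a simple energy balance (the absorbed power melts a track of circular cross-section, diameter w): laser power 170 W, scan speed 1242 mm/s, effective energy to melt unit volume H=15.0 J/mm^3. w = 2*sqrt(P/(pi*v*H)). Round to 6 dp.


w = 2*sqrt(170/(pi*1242*15.0)) = 0.107789 mm


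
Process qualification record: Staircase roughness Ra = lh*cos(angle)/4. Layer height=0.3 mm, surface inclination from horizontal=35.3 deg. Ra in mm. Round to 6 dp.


Ra = 0.3 * cos(35.3) / 4 = 0.06121 mm


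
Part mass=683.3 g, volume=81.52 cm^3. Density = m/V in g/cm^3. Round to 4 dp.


rho = 683.3 / 81.52 = 8.382 g/cm^3


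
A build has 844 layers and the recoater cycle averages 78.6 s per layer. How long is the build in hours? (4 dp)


t = 844 * 78.6 / 3600 = 18.4273 hrs


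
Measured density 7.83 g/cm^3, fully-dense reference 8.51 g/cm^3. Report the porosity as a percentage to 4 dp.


Porosity = (1-7.83/8.51)*100 = 7.9906 %


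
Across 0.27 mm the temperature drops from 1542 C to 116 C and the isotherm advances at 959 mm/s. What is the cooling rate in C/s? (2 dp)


G = (1542-116)/0.27 = 5281.48148148 C/mm
CR = 5281.48148148 * 959 = 5064940.74 C/s


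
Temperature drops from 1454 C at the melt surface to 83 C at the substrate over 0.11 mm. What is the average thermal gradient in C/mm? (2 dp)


G = (1454-83)/0.11 = 12463.64 C/mm


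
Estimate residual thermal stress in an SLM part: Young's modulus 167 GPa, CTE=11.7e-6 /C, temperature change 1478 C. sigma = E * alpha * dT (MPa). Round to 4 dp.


sigma = 167*1000 * 11.7e-6 * 1478 = 2887.8642 MPa


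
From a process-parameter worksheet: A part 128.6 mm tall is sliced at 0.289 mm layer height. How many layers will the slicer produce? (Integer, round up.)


Layers = ceil(128.6/0.289) = 445


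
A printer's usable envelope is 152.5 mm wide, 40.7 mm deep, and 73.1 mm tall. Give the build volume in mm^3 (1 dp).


V = 152.5 * 40.7 * 73.1 = 453713.4 mm^3


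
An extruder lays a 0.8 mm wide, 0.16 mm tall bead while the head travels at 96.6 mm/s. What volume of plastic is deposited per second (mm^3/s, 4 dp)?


Rate = 0.8 * 0.16 * 96.6 = 12.3648 mm^3/s


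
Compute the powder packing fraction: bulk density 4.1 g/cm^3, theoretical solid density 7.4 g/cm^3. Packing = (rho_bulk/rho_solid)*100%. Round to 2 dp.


Packing = (4.1/7.4)*100 = 55.41 %


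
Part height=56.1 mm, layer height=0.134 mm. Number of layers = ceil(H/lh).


Layers = ceil(56.1/0.134) = 419


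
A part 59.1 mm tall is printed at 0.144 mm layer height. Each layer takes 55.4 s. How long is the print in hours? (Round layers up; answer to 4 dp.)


Layers = ceil(59.1/0.144) = 411
t = 411 * 55.4 / 3600 = 6.3248 hrs


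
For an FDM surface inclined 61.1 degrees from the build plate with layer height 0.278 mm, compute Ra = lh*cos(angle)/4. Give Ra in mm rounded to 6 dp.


Ra = 0.278 * cos(61.1) / 4 = 0.033588 mm


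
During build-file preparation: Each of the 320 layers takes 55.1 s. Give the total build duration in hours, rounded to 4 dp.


t = 320 * 55.1 / 3600 = 4.8978 hrs


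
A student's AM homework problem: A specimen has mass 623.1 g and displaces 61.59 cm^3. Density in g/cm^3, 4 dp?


rho = 623.1 / 61.59 = 10.1169 g/cm^3


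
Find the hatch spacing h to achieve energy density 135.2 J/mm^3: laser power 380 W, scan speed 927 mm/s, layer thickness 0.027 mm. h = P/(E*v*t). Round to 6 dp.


h = 380 / (135.2*927*0.027) = 0.112296 mm


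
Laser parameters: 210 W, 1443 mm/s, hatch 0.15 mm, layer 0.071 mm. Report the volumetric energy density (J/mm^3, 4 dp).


E = 210 / (1443*0.15*0.071) = 13.6648 J/mm^3


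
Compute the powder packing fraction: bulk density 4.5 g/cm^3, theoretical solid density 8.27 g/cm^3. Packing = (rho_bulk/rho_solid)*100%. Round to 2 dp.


Packing = (4.5/8.27)*100 = 54.41 %


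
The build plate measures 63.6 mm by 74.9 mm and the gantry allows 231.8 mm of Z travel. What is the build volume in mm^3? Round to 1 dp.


V = 63.6 * 74.9 * 231.8 = 1104211.8 mm^3


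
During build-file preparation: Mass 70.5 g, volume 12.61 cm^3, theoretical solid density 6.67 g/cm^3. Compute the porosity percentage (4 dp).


rho_part = 70.5 / 12.61 = 5.59080095 g/cm^3
Porosity = (1 - 5.59080095/6.67)*100 = 16.1799 %


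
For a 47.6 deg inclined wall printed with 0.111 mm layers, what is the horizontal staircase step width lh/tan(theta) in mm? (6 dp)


step = 0.111 / tan(47.6) = 0.101357 mm


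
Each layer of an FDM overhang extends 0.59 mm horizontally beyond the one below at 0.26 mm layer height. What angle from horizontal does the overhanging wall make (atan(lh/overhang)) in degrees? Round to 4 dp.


angle = atan(0.26/0.59) = 23.782 degrees


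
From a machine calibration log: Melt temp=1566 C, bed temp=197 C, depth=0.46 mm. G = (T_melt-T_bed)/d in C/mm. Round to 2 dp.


G = (1566-197)/0.46 = 2976.09 C/mm


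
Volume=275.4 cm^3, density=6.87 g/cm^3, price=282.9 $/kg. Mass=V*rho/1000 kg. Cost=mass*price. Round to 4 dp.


Mass = 275.4*6.87/1000 = 1.891998 kg
Cost = 1.891998 * 282.9 = 535.2462 $


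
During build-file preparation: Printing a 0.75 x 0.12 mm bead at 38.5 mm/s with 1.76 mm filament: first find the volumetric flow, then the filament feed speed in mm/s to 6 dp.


Q = 0.75 * 0.12 * 38.5 = 3.465 mm^3/s
A_fil = pi*(1.76/2)^2 = 2.43284935 mm^2
v_feed = 3.465 / 2.43284935 = 1.424256 mm/s


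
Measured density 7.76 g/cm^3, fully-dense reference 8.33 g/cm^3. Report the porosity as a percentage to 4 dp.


Porosity = (1-7.76/8.33)*100 = 6.8427 %


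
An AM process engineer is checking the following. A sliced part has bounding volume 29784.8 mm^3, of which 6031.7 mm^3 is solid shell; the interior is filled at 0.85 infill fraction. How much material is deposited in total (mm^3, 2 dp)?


V_infill = (29784.8 - 6031.7) * 0.85 = 20190.14
V_total = 6031.7 + 20190.14 = 26221.84 mm^3


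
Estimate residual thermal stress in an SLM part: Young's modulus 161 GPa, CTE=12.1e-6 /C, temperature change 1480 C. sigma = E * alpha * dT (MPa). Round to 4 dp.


sigma = 161*1000 * 12.1e-6 * 1480 = 2883.188 MPa


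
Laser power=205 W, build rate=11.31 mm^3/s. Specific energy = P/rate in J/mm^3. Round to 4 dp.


SE = 205 / 11.31 = 18.1256 J/mm^3


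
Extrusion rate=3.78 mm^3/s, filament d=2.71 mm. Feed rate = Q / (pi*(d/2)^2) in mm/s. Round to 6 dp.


A = pi*(2.71/2)^2 = 5.768043
v = 3.78 / 5.768043 = 0.655335 mm/s


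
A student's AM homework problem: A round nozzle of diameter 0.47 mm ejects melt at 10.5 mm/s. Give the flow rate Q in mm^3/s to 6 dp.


A = pi*(0.47/2)^2 = 0.17349445 mm^2
Q = 0.17349445 * 10.5 = 1.821692 mm^3/s


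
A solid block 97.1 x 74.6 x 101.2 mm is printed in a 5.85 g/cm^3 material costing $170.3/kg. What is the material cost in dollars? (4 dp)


V = 97.1 * 74.6 * 101.2 = 733058.392 mm^3 = 733.058392 cm^3
Mass = 733.058392 * 5.85 / 1000 = 4.28839159 kg
Cost = 4.28839159 * 170.3 = 730.3131 $


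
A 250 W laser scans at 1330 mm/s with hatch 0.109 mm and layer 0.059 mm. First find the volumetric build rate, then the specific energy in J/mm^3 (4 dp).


Build rate = 1330 * 0.109 * 0.059 = 8.55323 mm^3/s
SE = 250 / 8.55323 = 29.2287 J/mm^3


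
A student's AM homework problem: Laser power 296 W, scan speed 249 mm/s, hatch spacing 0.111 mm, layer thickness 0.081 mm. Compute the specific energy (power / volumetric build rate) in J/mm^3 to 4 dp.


Build rate = 249 * 0.111 * 0.081 = 2.238759 mm^3/s
SE = 296 / 2.238759 = 132.2161 J/mm^3


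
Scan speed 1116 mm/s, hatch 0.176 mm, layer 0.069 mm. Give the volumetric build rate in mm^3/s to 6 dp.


Rate = 1116 * 0.176 * 0.069 = 13.552704 mm^3/s


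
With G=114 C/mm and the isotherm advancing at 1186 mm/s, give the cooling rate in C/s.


CR = 114 * 1186 = 135204 C/s


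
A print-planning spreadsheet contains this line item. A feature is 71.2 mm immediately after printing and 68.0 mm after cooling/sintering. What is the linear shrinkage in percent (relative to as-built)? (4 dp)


Shrinkage = ((71.2-68.0)/71.2)*100 = 4.4944 %


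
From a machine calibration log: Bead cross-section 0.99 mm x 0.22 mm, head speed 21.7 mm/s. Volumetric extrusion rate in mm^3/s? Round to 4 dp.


Rate = 0.99 * 0.22 * 21.7 = 4.7263 mm^3/s


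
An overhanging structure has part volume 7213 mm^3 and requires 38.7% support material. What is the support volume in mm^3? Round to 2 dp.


V_support = 7213 * 0.387 = 2791.43 mm^3


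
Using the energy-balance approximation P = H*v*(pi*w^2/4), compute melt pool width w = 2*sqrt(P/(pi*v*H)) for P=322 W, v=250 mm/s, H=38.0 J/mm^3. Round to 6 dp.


w = 2*sqrt(322/(pi*250*38.0)) = 0.207741 mm


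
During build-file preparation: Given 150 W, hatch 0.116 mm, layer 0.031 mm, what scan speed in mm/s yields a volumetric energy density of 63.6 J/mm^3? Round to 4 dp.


v = 150 / (63.6*0.116*0.031) = 655.865 mm/s


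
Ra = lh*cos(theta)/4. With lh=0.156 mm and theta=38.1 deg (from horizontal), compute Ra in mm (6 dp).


Ra = 0.156 * cos(38.1) / 4 = 0.03069 mm


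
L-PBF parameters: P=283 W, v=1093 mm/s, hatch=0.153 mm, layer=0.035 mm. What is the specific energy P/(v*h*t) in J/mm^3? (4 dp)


Build rate = 1093 * 0.153 * 0.035 = 5.853015 mm^3/s
SE = 283 / 5.853015 = 48.3511 J/mm^3


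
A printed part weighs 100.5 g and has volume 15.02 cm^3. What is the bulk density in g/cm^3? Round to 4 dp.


rho = 100.5 / 15.02 = 6.6911 g/cm^3


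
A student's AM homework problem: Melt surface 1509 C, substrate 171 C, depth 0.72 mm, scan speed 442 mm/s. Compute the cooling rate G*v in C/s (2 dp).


G = (1509-171)/0.72 = 1858.33333333 C/mm
CR = 1858.33333333 * 442 = 821383.33 C/s


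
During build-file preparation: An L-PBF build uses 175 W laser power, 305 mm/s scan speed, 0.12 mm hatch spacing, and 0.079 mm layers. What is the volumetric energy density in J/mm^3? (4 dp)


E = 175 / (305*0.12*0.079) = 60.5243 J/mm^3


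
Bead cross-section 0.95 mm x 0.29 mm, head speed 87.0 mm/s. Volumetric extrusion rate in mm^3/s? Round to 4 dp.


Rate = 0.95 * 0.29 * 87.0 = 23.9685 mm^3/s


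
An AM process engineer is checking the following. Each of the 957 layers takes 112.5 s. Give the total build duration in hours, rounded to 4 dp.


t = 957 * 112.5 / 3600 = 29.9063 hrs


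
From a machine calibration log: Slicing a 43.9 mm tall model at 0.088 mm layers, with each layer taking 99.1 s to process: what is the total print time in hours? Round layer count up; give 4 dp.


Layers = ceil(43.9/0.088) = 499
t = 499 * 99.1 / 3600 = 13.7364 hrs


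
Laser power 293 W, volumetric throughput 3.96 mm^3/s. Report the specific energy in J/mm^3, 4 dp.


SE = 293 / 3.96 = 73.9899 J/mm^3


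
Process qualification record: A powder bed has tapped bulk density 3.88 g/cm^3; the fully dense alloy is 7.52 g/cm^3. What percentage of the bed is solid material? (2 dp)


Packing = (3.88/7.52)*100 = 51.6 %


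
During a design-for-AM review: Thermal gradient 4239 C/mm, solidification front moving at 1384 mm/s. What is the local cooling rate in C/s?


CR = 4239 * 1384 = 5866776 C/s


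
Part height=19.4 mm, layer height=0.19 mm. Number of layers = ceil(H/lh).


Layers = ceil(19.4/0.19) = 103


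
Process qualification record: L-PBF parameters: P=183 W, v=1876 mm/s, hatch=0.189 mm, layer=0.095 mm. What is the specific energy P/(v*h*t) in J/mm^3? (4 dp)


Build rate = 1876 * 0.189 * 0.095 = 33.68358 mm^3/s
SE = 183 / 33.68358 = 5.4329 J/mm^3


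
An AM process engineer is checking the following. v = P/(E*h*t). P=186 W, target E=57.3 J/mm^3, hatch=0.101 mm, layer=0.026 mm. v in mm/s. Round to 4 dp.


v = 186 / (57.3*0.101*0.026) = 1236.1284 mm/s


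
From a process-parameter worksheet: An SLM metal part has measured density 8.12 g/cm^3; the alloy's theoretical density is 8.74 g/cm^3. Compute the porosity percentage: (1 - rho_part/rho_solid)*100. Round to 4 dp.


Porosity = (1-8.12/8.74)*100 = 7.0938 %


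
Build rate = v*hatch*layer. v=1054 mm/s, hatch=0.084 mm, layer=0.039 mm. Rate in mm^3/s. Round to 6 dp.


Rate = 1054 * 0.084 * 0.039 = 3.452904 mm^3/s


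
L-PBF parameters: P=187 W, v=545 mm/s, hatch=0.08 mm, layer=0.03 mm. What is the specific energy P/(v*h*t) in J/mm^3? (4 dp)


Build rate = 545 * 0.08 * 0.03 = 1.308 mm^3/s
SE = 187 / 1.308 = 142.9664 J/mm^3


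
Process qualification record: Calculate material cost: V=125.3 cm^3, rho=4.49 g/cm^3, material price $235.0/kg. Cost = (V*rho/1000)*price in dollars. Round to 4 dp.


Mass = 125.3*4.49/1000 = 0.562597 kg
Cost = 0.562597 * 235.0 = 132.2103 $


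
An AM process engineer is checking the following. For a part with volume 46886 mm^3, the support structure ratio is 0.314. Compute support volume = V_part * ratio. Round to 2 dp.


V_support = 46886 * 0.314 = 14722.2 mm^3


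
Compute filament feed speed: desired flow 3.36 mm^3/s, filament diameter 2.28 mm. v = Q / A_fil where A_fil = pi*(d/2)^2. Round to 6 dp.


A = pi*(2.28/2)^2 = 4.082814
v = 3.36 / 4.082814 = 0.822962 mm/s


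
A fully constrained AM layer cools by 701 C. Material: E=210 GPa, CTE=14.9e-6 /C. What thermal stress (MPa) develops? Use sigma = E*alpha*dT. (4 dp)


sigma = 210*1000 * 14.9e-6 * 701 = 2193.429 MPa


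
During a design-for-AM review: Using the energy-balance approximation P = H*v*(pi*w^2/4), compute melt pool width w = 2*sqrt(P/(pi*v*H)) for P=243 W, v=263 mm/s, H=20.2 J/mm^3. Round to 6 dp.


w = 2*sqrt(243/(pi*263*20.2)) = 0.241326 mm


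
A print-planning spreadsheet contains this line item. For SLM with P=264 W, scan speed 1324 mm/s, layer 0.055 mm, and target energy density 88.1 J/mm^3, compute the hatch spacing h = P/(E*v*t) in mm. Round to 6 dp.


h = 264 / (88.1*1324*0.055) = 0.041151 mm


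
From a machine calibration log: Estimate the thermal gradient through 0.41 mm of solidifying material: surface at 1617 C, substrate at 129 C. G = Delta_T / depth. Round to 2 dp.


G = (1617-129)/0.41 = 3629.27 C/mm


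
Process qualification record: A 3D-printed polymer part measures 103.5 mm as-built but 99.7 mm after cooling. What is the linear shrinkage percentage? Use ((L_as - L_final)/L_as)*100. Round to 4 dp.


Shrinkage = ((103.5-99.7)/103.5)*100 = 3.6715 %


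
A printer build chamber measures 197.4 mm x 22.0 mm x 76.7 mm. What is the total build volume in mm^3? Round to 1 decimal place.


V = 197.4 * 22.0 * 76.7 = 333092.8 mm^3


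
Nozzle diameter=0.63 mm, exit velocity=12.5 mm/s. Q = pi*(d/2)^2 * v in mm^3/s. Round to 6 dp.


A = pi*(0.63/2)^2 = 0.31172453 mm^2
Q = 0.31172453 * 12.5 = 3.896557 mm^3/s


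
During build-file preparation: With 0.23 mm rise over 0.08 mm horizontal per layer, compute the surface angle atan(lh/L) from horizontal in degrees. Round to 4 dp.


angle = atan(0.23/0.08) = 70.821 degrees


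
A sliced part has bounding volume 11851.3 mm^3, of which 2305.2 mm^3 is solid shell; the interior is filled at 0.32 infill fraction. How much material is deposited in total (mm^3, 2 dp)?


V_infill = (11851.3 - 2305.2) * 0.32 = 3054.75
V_total = 2305.2 + 3054.75 = 5359.95 mm^3


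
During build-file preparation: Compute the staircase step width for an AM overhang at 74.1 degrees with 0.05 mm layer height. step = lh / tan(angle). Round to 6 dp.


step = 0.05 / tan(74.1) = 0.014243 mm


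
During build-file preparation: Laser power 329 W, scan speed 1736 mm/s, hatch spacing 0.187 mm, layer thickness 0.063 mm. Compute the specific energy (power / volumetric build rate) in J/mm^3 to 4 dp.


Build rate = 1736 * 0.187 * 0.063 = 20.451816 mm^3/s
SE = 329 / 20.451816 = 16.0866 J/mm^3


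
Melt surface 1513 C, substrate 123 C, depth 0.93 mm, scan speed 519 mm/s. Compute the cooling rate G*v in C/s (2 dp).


G = (1513-123)/0.93 = 1494.62365591 C/mm
CR = 1494.62365591 * 519 = 775709.68 C/s


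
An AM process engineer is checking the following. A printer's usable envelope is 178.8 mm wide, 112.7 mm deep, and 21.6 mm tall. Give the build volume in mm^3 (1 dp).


V = 178.8 * 112.7 * 21.6 = 435256.4 mm^3


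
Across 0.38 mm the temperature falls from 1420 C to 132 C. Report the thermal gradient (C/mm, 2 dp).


G = (1420-132)/0.38 = 3389.47 C/mm


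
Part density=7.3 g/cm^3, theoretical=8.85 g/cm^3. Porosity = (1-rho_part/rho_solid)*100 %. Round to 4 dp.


Porosity = (1-7.3/8.85)*100 = 17.5141 %


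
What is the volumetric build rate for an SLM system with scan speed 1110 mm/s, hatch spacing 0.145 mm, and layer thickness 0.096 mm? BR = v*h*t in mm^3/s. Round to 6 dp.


Rate = 1110 * 0.145 * 0.096 = 15.4512 mm^3/s


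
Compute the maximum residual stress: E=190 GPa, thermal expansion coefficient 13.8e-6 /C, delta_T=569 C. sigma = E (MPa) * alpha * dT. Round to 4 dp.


sigma = 190*1000 * 13.8e-6 * 569 = 1491.918 MPa


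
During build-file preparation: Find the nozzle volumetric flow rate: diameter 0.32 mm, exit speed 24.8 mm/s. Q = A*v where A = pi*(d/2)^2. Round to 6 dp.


A = pi*(0.32/2)^2 = 0.08042477 mm^2
Q = 0.08042477 * 24.8 = 1.994534 mm^3/s


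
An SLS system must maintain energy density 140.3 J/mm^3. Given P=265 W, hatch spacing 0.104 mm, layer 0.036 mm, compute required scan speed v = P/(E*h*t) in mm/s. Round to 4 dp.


v = 265 / (140.3*0.104*0.036) = 504.4898 mm/s


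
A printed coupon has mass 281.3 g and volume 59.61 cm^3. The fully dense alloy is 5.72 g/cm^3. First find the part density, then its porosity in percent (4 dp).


rho_part = 281.3 / 59.61 = 4.71900688 g/cm^3
Porosity = (1 - 4.71900688/5.72)*100 = 17.4999 %


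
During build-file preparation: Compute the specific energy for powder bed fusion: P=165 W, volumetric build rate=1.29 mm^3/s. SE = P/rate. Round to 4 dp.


SE = 165 / 1.29 = 127.907 J/mm^3


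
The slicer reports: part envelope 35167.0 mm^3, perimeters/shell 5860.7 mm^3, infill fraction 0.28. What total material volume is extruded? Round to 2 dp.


V_infill = (35167.0 - 5860.7) * 0.28 = 8205.76
V_total = 5860.7 + 8205.76 = 14066.46 mm^3


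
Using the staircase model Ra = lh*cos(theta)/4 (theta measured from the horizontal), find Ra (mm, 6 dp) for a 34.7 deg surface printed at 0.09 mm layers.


Ra = 0.09 * cos(34.7) / 4 = 0.018498 mm


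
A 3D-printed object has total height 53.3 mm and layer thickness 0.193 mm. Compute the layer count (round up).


Layers = ceil(53.3/0.193) = 277


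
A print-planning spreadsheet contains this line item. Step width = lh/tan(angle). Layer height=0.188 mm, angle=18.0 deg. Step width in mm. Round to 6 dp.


step = 0.188 / tan(18.0) = 0.578605 mm
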